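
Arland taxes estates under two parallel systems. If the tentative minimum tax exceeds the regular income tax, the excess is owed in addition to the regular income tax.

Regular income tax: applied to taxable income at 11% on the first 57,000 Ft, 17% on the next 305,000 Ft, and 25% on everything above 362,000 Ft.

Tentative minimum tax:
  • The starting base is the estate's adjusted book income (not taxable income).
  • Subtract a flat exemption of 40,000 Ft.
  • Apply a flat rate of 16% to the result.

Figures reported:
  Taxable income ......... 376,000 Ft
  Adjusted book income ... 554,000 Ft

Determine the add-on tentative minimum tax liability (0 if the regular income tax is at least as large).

20,620 Ft

Regular income tax:
  57,000 Ft × 11% = 6,270 Ft
  305,000 Ft × 17% = 51,850 Ft
  14,000 Ft × 25% = 3,500 Ft
  → 61,620 Ft

Tentative minimum tax:
  Base (adjusted book income): 554,000 Ft
  Less exemption 40,000 Ft → base 514,000 Ft
  514,000 Ft × 16% = 82,240 Ft

Excess of tentative minimum tax over regular income tax: 82,240 Ft − 61,620 Ft = 20,620 Ft.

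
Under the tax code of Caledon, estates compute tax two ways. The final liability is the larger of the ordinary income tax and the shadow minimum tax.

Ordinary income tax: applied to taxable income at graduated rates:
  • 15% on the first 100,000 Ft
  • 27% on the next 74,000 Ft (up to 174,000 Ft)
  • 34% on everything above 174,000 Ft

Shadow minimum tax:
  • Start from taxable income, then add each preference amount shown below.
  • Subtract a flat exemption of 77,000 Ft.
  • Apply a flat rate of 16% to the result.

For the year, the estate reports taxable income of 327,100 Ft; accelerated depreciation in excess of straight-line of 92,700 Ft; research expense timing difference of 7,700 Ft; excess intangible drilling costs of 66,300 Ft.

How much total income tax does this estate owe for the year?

Shadow minimum tax:
  Adjusted income: 327,100 Ft + 92,700 Ft + 7,700 Ft + 66,300 Ft = 493,800 Ft
  Less exemption 77,000 Ft → base 416,800 Ft
  416,800 Ft × 16% = 66,688 Ft

Ordinary income tax:
  100,000 Ft × 15% = 15,000 Ft
  74,000 Ft × 27% = 19,980 Ft
  153,100 Ft × 34% = 52,054 Ft
  → 87,034 Ft

87,034 Ft > 66,688 Ft, so the ordinary income tax governs.

87,034 Ft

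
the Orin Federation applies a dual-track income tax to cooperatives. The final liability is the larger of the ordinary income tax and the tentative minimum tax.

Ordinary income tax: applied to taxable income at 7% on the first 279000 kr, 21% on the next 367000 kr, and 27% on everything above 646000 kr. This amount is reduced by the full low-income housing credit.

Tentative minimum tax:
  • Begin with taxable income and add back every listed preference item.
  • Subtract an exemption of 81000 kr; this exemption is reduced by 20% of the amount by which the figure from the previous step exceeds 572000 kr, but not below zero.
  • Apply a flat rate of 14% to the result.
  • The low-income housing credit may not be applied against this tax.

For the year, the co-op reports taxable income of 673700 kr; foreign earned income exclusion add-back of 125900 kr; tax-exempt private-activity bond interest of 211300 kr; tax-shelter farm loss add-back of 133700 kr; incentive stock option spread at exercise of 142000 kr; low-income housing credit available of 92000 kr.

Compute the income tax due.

Ordinary income tax:
  279000 kr × 7% = 19530 kr
  367000 kr × 21% = 77070 kr
  27700 kr × 27% = 7479 kr
  → 104079 kr
  Less low-income housing credit 92000 kr → 12079 kr

Tentative minimum tax:
  Adjusted income: 673700 kr + 125900 kr + 211300 kr + 133700 kr + 142000 kr = 1286600 kr
  Exemption: 20% × (1286600 kr − 572000 kr) = 142920 kr ≥ 81000 kr, so the exemption is fully phased out
  Base: 1286600 kr − 0 kr = 1286600 kr
  1286600 kr × 14% = 180124 kr

180124 kr > 12079 kr, so the tentative minimum tax is the binding amount.

180124 kr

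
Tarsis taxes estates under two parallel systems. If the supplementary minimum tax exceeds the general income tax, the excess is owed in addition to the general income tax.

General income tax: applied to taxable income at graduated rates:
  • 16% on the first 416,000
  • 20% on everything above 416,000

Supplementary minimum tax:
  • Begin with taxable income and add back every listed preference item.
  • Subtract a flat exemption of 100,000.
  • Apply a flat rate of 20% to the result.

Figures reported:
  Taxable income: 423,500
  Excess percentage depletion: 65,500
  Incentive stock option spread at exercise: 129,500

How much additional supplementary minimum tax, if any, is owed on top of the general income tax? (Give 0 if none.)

35,640

General income tax:
  416,000 × 16% = 66,560
  7,500 × 20% = 1,500
  → 68,060

Supplementary minimum tax:
  Adjusted income: 423,500 + 65,500 + 129,500 = 618,500
  Less exemption 100,000 → base 518,500
  518,500 × 20% = 103,700

Excess of supplementary minimum tax over general income tax: 103,700 − 68,060 = 35,640.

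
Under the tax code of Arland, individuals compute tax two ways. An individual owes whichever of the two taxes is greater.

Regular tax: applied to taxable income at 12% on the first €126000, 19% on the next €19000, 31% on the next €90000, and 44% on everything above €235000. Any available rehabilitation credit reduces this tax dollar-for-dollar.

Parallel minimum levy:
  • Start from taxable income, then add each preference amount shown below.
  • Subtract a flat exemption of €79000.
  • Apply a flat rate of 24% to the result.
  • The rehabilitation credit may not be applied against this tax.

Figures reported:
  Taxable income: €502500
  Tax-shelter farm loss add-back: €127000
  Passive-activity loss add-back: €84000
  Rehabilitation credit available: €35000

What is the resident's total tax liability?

€152280

Regular tax:
  €126000 × 12% = €15120
  €19000 × 19% = €3610
  €90000 × 31% = €27900
  €267500 × 44% = €117700
  → €164330
  Less rehabilitation credit €35000 → €129330

Parallel minimum levy:
  Adjusted income: €502500 + €127000 + €84000 = €713500
  Less exemption €79000 → base €634500
  €634500 × 24% = €152280

€152280 > €129330, so the parallel minimum levy is the binding amount.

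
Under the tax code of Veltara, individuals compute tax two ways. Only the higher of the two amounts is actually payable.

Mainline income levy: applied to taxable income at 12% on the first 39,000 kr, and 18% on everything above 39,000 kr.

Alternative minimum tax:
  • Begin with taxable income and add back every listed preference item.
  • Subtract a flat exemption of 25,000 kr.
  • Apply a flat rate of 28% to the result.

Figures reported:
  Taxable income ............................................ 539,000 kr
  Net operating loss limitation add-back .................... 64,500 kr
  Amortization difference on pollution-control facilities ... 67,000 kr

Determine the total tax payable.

180,740 kr

Mainline income levy:
  39,000 kr × 12% = 4,680 kr
  500,000 kr × 18% = 90,000 kr
  → 94,680 kr

Alternative minimum tax:
  Adjusted income: 539,000 kr + 64,500 kr + 67,000 kr = 670,500 kr
  Less exemption 25,000 kr → base 645,500 kr
  645,500 kr × 28% = 180,740 kr

180,740 kr > 94,680 kr, so the alternative minimum tax is the binding amount.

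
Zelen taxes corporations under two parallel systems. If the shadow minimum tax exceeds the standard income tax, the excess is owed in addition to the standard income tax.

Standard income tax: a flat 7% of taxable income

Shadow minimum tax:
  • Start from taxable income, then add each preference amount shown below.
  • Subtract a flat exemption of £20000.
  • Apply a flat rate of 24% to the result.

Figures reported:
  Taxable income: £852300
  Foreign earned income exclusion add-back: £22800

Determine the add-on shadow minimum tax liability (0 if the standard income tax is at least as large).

£145563

Shadow minimum tax:
  Adjusted income: £852300 + £22800 = £875100
  Less exemption £20000 → base £855100
  £855100 × 24% = £205224

Standard income tax:
  £852300 × 7% = £59661

Excess of shadow minimum tax over standard income tax: £205224 − £59661 = £145563.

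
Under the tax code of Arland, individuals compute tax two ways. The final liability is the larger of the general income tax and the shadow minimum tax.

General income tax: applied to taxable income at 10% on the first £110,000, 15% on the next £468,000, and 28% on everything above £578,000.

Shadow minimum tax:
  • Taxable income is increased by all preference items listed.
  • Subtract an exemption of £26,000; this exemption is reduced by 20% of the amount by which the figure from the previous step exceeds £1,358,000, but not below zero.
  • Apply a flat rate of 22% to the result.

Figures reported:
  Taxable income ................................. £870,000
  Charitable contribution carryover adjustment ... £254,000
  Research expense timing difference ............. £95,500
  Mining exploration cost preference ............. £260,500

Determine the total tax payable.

General income tax:
  £110,000 × 10% = £11,000
  £468,000 × 15% = £70,200
  £292,000 × 28% = £81,760
  → £162,960

Shadow minimum tax:
  Adjusted income: £870,000 + £254,000 + £95,500 + £260,500 = £1,480,000
  Exemption: £26,000 − 20% × (£1,480,000 − £1,358,000) = £26,000 − £24,400 = £1,600
  Base: £1,480,000 − £1,600 = £1,478,400
  £1,478,400 × 22% = £325,248

£325,248 > £162,960, so the shadow minimum tax is the binding amount.

£325,248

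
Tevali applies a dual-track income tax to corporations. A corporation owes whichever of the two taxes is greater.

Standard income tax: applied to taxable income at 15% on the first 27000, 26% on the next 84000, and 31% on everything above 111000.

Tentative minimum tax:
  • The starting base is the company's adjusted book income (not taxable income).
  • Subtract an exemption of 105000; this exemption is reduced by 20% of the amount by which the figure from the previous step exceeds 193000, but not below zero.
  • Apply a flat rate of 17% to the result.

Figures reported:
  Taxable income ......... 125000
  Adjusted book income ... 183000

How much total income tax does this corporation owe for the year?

30230

Standard income tax:
  27000 × 15% = 4050
  84000 × 26% = 21840
  14000 × 31% = 4340
  → 30230

Tentative minimum tax:
  Base (adjusted book income): 183000
  Exemption: 183000 ≤ 193000, so full 105000 applies
  Base: 183000 − 105000 = 78000
  78000 × 17% = 13260

30230 > 13260, so the standard income tax governs.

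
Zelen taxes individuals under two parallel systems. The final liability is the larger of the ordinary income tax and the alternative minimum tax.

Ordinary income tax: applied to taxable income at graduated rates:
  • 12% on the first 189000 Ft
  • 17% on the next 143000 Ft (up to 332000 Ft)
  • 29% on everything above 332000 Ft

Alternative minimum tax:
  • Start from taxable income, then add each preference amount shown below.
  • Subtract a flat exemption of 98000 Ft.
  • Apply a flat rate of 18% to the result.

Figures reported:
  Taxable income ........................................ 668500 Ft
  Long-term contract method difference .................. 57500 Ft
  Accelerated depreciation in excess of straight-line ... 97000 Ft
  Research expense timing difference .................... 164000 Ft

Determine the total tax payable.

Alternative minimum tax:
  Adjusted income: 668500 Ft + 57500 Ft + 97000 Ft + 164000 Ft = 987000 Ft
  Less exemption 98000 Ft → base 889000 Ft
  889000 Ft × 18% = 160020 Ft

Ordinary income tax:
  189000 Ft × 12% = 22680 Ft
  143000 Ft × 17% = 24310 Ft
  336500 Ft × 29% = 97585 Ft
  → 144575 Ft

160020 Ft > 144575 Ft, so the alternative minimum tax is the binding amount.

160020 Ft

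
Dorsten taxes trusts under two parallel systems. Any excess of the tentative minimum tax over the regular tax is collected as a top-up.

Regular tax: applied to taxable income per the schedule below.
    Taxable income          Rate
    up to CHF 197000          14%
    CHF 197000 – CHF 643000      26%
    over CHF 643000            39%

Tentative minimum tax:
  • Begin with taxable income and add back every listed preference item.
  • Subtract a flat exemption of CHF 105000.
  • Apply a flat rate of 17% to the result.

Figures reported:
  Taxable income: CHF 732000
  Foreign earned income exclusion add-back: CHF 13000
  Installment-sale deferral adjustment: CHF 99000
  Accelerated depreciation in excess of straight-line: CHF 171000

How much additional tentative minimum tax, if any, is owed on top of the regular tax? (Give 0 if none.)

CHF 0

Regular tax:
  CHF 197000 × 14% = CHF 27580
  CHF 446000 × 26% = CHF 115960
  CHF 89000 × 39% = CHF 34710
  → CHF 178250

Tentative minimum tax:
  Adjusted income: CHF 732000 + CHF 13000 + CHF 99000 + CHF 171000 = CHF 1015000
  Less exemption CHF 105000 → base CHF 910000
  CHF 910000 × 17% = CHF 154700

CHF 154700 ≤ CHF 178250, so no add-on is due.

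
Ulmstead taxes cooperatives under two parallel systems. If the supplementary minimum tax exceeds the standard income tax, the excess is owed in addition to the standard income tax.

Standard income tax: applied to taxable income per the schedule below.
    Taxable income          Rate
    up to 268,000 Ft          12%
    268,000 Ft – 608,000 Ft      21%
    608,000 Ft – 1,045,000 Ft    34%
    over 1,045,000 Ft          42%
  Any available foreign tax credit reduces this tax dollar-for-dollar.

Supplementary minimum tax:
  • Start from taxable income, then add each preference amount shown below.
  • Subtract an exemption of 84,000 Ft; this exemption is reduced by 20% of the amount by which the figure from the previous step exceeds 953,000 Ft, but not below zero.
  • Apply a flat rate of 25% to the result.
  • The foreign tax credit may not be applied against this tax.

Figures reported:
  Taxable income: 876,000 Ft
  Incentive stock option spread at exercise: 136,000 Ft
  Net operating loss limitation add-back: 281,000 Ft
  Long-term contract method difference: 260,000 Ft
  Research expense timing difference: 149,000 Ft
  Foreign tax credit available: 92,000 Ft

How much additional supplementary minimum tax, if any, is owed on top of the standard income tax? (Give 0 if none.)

322,820 Ft

Supplementary minimum tax:
  Adjusted income: 876,000 Ft + 136,000 Ft + 281,000 Ft + 260,000 Ft + 149,000 Ft = 1,702,000 Ft
  Exemption: 20% × (1,702,000 Ft − 953,000 Ft) = 149,800 Ft ≥ 84,000 Ft, so the exemption is fully phased out
  Base: 1,702,000 Ft − 0 Ft = 1,702,000 Ft
  1,702,000 Ft × 25% = 425,500 Ft

Standard income tax:
  268,000 Ft × 12% = 32,160 Ft
  340,000 Ft × 21% = 71,400 Ft
  268,000 Ft × 34% = 91,120 Ft
  → 194,680 Ft
  Less foreign tax credit 92,000 Ft → 102,680 Ft

Excess of supplementary minimum tax over standard income tax: 425,500 Ft − 102,680 Ft = 322,820 Ft.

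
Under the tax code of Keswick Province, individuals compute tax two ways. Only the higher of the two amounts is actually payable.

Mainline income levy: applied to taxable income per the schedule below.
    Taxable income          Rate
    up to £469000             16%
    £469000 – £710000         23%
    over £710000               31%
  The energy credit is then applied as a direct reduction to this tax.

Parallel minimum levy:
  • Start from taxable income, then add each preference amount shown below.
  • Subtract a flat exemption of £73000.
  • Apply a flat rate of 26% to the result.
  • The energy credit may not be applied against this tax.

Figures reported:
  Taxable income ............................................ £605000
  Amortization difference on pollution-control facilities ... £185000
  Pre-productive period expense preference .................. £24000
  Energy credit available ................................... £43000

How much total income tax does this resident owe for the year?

£192660

Parallel minimum levy:
  Adjusted income: £605000 + £185000 + £24000 = £814000
  Less exemption £73000 → base £741000
  £741000 × 26% = £192660

Mainline income levy:
  £469000 × 16% = £75040
  £136000 × 23% = £31280
  → £106320
  Less energy credit £43000 → £63320

£192660 > £63320, so the parallel minimum levy is the binding amount.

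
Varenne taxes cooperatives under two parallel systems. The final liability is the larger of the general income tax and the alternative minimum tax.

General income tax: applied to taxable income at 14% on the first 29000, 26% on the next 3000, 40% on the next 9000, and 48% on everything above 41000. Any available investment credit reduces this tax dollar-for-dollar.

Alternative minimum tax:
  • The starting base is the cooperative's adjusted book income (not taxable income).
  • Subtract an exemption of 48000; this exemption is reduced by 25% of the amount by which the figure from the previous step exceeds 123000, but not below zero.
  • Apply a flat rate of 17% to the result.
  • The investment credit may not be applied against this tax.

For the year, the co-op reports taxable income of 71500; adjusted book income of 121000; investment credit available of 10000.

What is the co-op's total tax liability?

General income tax:
  29000 × 14% = 4060
  3000 × 26% = 780
  9000 × 40% = 3600
  30500 × 48% = 14640
  → 23080
  Less investment credit 10000 → 13080

Alternative minimum tax:
  Base (adjusted book income): 121000
  Exemption: 121000 ≤ 123000, so full 48000 applies
  Base: 121000 − 48000 = 73000
  73000 × 17% = 12410

13080 > 12410, so the general income tax governs.

13080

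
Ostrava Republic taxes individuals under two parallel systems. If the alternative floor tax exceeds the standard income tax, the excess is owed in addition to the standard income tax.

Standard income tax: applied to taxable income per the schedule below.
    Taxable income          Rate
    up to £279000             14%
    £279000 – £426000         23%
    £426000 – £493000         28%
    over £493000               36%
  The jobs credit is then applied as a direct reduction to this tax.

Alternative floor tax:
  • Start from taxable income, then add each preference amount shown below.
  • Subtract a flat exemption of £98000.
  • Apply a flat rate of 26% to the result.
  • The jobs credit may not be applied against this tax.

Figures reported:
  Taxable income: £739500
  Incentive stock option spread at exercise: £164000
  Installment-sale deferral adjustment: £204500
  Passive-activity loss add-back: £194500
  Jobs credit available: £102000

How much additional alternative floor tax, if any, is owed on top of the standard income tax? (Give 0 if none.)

£234800

Alternative floor tax:
  Adjusted income: £739500 + £164000 + £204500 + £194500 = £1302500
  Less exemption £98000 → base £1204500
  £1204500 × 26% = £313170

Standard income tax:
  £279000 × 14% = £39060
  £147000 × 23% = £33810
  £67000 × 28% = £18760
  £246500 × 36% = £88740
  → £180370
  Less jobs credit £102000 → £78370

Excess of alternative floor tax over standard income tax: £313170 − £78370 = £234800.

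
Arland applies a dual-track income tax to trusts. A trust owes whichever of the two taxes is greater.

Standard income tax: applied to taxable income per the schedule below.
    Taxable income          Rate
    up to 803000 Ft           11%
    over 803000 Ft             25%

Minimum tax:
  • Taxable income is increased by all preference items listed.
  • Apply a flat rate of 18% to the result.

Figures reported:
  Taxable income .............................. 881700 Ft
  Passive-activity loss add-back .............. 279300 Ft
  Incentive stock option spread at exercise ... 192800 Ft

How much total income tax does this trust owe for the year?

243684 Ft

Minimum tax:
  Adjusted income: 881700 Ft + 279300 Ft + 192800 Ft = 1353800 Ft
  1353800 Ft × 18% = 243684 Ft

Standard income tax:
  803000 Ft × 11% = 88330 Ft
  78700 Ft × 25% = 19675 Ft
  → 108005 Ft

243684 Ft > 108005 Ft, so the minimum tax is the binding amount.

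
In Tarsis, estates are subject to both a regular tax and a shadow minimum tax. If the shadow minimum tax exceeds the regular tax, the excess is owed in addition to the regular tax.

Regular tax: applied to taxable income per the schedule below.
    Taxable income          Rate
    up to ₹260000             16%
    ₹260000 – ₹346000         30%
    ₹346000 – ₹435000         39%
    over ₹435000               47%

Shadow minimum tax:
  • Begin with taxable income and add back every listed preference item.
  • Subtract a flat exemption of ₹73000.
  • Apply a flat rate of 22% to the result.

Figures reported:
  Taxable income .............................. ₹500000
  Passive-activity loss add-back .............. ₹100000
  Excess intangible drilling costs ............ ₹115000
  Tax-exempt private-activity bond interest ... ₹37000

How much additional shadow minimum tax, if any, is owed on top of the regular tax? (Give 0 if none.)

₹16720

Regular tax:
  ₹260000 × 16% = ₹41600
  ₹86000 × 30% = ₹25800
  ₹89000 × 39% = ₹34710
  ₹65000 × 47% = ₹30550
  → ₹132660

Shadow minimum tax:
  Adjusted income: ₹500000 + ₹100000 + ₹115000 + ₹37000 = ₹752000
  Less exemption ₹73000 → base ₹679000
  ₹679000 × 22% = ₹149380

Excess of shadow minimum tax over regular tax: ₹149380 − ₹132660 = ₹16720.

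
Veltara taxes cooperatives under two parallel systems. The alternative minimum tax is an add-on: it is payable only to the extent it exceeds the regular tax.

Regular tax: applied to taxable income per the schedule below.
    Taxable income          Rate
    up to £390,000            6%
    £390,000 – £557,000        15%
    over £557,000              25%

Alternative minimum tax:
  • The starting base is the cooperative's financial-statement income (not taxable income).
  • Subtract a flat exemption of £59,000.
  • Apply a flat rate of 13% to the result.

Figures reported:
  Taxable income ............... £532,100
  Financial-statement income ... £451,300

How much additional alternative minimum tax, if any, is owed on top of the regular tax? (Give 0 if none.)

Alternative minimum tax:
  Base (financial-statement income): £451,300
  Less exemption £59,000 → base £392,300
  £392,300 × 13% = £50,999

Regular tax:
  £390,000 × 6% = £23,400
  £142,100 × 15% = £21,315
  → £44,715

Excess of alternative minimum tax over regular tax: £50,999 − £44,715 = £6,284.

£6,284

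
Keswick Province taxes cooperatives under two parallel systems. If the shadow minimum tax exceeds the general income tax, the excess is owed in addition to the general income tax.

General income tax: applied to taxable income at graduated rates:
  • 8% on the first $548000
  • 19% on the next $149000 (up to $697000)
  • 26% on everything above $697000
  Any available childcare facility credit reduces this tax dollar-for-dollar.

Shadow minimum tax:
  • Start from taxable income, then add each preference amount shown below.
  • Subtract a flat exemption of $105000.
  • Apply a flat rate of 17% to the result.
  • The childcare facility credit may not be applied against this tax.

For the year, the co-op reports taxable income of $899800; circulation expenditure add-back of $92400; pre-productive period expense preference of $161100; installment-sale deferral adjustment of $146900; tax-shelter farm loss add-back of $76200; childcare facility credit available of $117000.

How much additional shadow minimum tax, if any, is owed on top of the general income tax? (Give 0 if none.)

Shadow minimum tax:
  Adjusted income: $899800 + $92400 + $161100 + $146900 + $76200 = $1376400
  Less exemption $105000 → base $1271400
  $1271400 × 17% = $216138

General income tax:
  $548000 × 8% = $43840
  $149000 × 19% = $28310
  $202800 × 26% = $52728
  → $124878
  Less childcare facility credit $117000 → $7878

Excess of shadow minimum tax over general income tax: $216138 − $7878 = $208260.

$208260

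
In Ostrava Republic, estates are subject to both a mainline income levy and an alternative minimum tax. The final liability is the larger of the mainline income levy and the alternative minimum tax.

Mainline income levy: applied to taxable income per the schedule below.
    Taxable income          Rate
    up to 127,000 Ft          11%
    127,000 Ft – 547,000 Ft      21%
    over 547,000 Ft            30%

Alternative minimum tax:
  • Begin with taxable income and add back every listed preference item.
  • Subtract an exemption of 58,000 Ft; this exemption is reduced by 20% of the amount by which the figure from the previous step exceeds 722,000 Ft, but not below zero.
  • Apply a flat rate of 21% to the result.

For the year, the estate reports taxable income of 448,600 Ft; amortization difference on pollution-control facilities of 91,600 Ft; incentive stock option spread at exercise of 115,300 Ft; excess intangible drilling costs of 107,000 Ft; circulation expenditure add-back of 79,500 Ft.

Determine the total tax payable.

169,680 Ft

Alternative minimum tax:
  Adjusted income: 448,600 Ft + 91,600 Ft + 115,300 Ft + 107,000 Ft + 79,500 Ft = 842,000 Ft
  Exemption: 58,000 Ft − 20% × (842,000 Ft − 722,000 Ft) = 58,000 Ft − 24,000 Ft = 34,000 Ft
  Base: 842,000 Ft − 34,000 Ft = 808,000 Ft
  808,000 Ft × 21% = 169,680 Ft

Mainline income levy:
  127,000 Ft × 11% = 13,970 Ft
  321,600 Ft × 21% = 67,536 Ft
  → 81,506 Ft

169,680 Ft > 81,506 Ft, so the alternative minimum tax is the binding amount.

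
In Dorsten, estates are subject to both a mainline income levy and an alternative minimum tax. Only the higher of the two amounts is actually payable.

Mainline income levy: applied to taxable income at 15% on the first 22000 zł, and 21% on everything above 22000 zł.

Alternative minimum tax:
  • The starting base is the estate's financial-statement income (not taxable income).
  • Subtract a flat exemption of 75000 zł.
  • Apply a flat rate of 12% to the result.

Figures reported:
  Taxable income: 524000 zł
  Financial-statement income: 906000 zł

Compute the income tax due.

108720 zł

Mainline income levy:
  22000 zł × 15% = 3300 zł
  502000 zł × 21% = 105420 zł
  → 108720 zł

Alternative minimum tax:
  Base (financial-statement income): 906000 zł
  Less exemption 75000 zł → base 831000 zł
  831000 zł × 12% = 99720 zł

108720 zł > 99720 zł, so the mainline income levy governs.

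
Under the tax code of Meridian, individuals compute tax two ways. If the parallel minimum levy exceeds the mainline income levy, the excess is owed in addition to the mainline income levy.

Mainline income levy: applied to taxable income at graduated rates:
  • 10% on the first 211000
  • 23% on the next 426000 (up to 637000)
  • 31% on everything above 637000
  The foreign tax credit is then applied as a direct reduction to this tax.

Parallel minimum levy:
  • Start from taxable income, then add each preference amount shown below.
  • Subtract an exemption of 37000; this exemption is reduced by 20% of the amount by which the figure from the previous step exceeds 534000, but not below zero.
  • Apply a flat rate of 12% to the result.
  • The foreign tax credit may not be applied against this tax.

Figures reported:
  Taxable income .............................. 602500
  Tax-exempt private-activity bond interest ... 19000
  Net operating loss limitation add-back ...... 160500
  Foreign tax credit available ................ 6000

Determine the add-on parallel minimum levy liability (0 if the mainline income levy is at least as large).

Mainline income levy:
  211000 × 10% = 21100
  391500 × 23% = 90045
  → 111145
  Less foreign tax credit 6000 → 105145

Parallel minimum levy:
  Adjusted income: 602500 + 19000 + 160500 = 782000
  Exemption: 20% × (782000 − 534000) = 49600 ≥ 37000, so the exemption is fully phased out
  Base: 782000 − 0 = 782000
  782000 × 12% = 93840

93840 ≤ 105145, so no add-on is due.

0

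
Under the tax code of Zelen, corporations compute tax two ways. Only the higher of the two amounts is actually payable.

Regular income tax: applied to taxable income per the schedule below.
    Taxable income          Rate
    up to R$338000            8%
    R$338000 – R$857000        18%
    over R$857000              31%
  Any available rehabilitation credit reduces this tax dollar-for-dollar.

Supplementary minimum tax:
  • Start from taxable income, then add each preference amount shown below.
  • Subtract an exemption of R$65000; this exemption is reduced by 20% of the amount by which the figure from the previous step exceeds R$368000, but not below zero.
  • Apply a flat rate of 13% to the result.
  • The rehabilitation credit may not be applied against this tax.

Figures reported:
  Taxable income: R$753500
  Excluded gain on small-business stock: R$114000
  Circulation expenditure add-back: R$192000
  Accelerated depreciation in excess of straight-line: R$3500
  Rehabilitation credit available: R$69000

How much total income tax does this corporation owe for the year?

R$138190

Regular income tax:
  R$338000 × 8% = R$27040
  R$415500 × 18% = R$74790
  → R$101830
  Less rehabilitation credit R$69000 → R$32830

Supplementary minimum tax:
  Adjusted income: R$753500 + R$114000 + R$192000 + R$3500 = R$1063000
  Exemption: 20% × (R$1063000 − R$368000) = R$139000 ≥ R$65000, so the exemption is fully phased out
  Base: R$1063000 − R$0 = R$1063000
  R$1063000 × 13% = R$138190

R$138190 > R$32830, so the supplementary minimum tax is the binding amount.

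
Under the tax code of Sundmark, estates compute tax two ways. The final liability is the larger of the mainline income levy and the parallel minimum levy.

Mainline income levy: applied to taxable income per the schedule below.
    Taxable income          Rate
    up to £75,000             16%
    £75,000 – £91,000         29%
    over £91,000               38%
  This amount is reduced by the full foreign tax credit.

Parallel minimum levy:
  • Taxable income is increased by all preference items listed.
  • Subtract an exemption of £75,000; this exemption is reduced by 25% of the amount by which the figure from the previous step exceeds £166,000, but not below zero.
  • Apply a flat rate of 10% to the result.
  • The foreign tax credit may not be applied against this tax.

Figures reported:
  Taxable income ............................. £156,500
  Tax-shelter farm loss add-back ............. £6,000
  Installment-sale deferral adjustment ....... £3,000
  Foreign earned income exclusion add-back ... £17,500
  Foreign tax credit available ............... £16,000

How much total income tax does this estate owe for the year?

Parallel minimum levy:
  Adjusted income: £156,500 + £6,000 + £3,000 + £17,500 = £183,000
  Exemption: £75,000 − 25% × (£183,000 − £166,000) = £75,000 − £4,250 = £70,750
  Base: £183,000 − £70,750 = £112,250
  £112,250 × 10% = £11,225

Mainline income levy:
  £75,000 × 16% = £12,000
  £16,000 × 29% = £4,640
  £65,500 × 38% = £24,890
  → £41,530
  Less foreign tax credit £16,000 → £25,530

£25,530 > £11,225, so the mainline income levy governs.

£25,530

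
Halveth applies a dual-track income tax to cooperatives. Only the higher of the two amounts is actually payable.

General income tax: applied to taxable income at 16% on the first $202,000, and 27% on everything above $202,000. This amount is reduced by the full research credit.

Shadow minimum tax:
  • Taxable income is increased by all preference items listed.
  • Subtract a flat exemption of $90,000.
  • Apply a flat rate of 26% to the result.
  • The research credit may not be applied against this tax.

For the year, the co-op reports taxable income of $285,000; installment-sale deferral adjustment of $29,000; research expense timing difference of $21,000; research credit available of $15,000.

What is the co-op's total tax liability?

General income tax:
  $202,000 × 16% = $32,320
  $83,000 × 27% = $22,410
  → $54,730
  Less research credit $15,000 → $39,730

Shadow minimum tax:
  Adjusted income: $285,000 + $29,000 + $21,000 = $335,000
  Less exemption $90,000 → base $245,000
  $245,000 × 26% = $63,700

$63,700 > $39,730, so the shadow minimum tax is the binding amount.

$63,700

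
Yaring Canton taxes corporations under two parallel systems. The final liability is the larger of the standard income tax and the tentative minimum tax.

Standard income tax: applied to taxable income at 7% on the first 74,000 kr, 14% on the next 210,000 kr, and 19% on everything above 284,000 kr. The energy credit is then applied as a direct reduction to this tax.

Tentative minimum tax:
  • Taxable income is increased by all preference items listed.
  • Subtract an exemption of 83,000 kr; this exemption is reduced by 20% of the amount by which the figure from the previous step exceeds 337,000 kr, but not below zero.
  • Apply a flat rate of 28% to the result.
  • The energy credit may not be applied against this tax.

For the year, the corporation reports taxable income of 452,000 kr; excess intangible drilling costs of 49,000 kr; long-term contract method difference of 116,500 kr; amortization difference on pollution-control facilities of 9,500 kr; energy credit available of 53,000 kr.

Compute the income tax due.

Tentative minimum tax:
  Adjusted income: 452,000 kr + 49,000 kr + 116,500 kr + 9,500 kr = 627,000 kr
  Exemption: 83,000 kr − 20% × (627,000 kr − 337,000 kr) = 83,000 kr − 58,000 kr = 25,000 kr
  Base: 627,000 kr − 25,000 kr = 602,000 kr
  602,000 kr × 28% = 168,560 kr

Standard income tax:
  74,000 kr × 7% = 5,180 kr
  210,000 kr × 14% = 29,400 kr
  168,000 kr × 19% = 31,920 kr
  → 66,500 kr
  Less energy credit 53,000 kr → 13,500 kr

168,560 kr > 13,500 kr, so the tentative minimum tax is the binding amount.

168,560 kr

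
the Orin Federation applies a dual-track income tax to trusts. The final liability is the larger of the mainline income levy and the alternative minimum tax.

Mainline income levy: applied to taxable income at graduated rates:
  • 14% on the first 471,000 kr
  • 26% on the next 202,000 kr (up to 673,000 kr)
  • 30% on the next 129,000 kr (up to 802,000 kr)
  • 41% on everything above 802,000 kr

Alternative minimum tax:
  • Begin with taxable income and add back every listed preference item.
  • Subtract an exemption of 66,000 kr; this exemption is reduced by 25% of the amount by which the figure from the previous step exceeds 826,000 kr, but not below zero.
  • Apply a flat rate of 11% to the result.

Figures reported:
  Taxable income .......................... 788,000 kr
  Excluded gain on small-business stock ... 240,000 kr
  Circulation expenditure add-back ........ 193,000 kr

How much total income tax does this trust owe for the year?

Mainline income levy:
  471,000 kr × 14% = 65,940 kr
  202,000 kr × 26% = 52,520 kr
  115,000 kr × 30% = 34,500 kr
  → 152,960 kr

Alternative minimum tax:
  Adjusted income: 788,000 kr + 240,000 kr + 193,000 kr = 1,221,000 kr
  Exemption: 25% × (1,221,000 kr − 826,000 kr) = 98,750 kr ≥ 66,000 kr, so the exemption is fully phased out
  Base: 1,221,000 kr − 0 kr = 1,221,000 kr
  1,221,000 kr × 11% = 134,310 kr

152,960 kr > 134,310 kr, so the mainline income levy governs.

152,960 kr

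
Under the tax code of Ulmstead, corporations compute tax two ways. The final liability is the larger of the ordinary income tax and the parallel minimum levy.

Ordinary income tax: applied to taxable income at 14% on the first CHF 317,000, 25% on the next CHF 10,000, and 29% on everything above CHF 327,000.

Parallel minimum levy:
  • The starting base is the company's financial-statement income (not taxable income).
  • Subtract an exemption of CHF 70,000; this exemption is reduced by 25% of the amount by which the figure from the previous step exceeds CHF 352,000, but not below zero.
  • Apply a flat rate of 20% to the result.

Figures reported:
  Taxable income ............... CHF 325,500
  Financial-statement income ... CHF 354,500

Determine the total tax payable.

Parallel minimum levy:
  Base (financial-statement income): CHF 354,500
  Exemption: CHF 70,000 − 25% × (CHF 354,500 − CHF 352,000) = CHF 70,000 − CHF 625 = CHF 69,375
  Base: CHF 354,500 − CHF 69,375 = CHF 285,125
  CHF 285,125 × 20% = CHF 57,025

Ordinary income tax:
  CHF 317,000 × 14% = CHF 44,380
  CHF 8,500 × 25% = CHF 2,125
  → CHF 46,505

CHF 57,025 > CHF 46,505, so the parallel minimum levy is the binding amount.

CHF 57,025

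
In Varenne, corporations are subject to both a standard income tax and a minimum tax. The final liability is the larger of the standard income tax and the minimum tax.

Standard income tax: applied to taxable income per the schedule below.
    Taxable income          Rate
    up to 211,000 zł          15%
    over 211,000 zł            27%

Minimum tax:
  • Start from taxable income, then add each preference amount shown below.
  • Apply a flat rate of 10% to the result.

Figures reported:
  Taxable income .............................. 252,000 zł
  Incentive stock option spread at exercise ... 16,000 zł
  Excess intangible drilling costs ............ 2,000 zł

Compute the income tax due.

42,720 zł

Minimum tax:
  Adjusted income: 252,000 zł + 16,000 zł + 2,000 zł = 270,000 zł
  270,000 zł × 10% = 27,000 zł

Standard income tax:
  211,000 zł × 15% = 31,650 zł
  41,000 zł × 27% = 11,070 zł
  → 42,720 zł

42,720 zł > 27,000 zł, so the standard income tax governs.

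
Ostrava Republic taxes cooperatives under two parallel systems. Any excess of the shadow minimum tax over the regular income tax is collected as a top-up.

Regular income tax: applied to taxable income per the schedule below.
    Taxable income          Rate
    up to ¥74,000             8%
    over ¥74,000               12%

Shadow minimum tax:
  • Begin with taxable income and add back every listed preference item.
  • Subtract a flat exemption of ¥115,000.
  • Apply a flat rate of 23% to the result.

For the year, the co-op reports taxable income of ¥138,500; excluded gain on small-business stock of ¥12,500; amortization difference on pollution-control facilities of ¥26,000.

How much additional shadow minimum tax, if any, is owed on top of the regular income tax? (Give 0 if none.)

¥600

Shadow minimum tax:
  Adjusted income: ¥138,500 + ¥12,500 + ¥26,000 = ¥177,000
  Less exemption ¥115,000 → base ¥62,000
  ¥62,000 × 23% = ¥14,260

Regular income tax:
  ¥74,000 × 8% = ¥5,920
  ¥64,500 × 12% = ¥7,740
  → ¥13,660

Excess of shadow minimum tax over regular income tax: ¥14,260 − ¥13,660 = ¥600.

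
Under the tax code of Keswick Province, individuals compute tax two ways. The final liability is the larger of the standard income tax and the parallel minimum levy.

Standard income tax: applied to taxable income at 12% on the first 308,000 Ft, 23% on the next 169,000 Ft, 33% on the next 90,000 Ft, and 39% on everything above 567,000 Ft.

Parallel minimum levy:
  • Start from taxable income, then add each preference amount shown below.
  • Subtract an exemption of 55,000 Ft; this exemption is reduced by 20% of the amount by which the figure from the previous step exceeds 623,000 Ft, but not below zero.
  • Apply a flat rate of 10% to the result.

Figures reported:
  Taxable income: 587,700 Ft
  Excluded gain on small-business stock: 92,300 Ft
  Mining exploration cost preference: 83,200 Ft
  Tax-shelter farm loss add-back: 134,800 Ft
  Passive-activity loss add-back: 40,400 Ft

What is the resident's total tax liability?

Standard income tax:
  308,000 Ft × 12% = 36,960 Ft
  169,000 Ft × 23% = 38,870 Ft
  90,000 Ft × 33% = 29,700 Ft
  20,700 Ft × 39% = 8,073 Ft
  → 113,603 Ft

Parallel minimum levy:
  Adjusted income: 587,700 Ft + 92,300 Ft + 83,200 Ft + 134,800 Ft + 40,400 Ft = 938,400 Ft
  Exemption: 20% × (938,400 Ft − 623,000 Ft) = 63,080 Ft ≥ 55,000 Ft, so the exemption is fully phased out
  Base: 938,400 Ft − 0 Ft = 938,400 Ft
  938,400 Ft × 10% = 93,840 Ft

113,603 Ft > 93,840 Ft, so the standard income tax governs.

113,603 Ft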